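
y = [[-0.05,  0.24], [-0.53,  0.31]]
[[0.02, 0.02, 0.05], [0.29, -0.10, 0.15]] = y @ [[-0.55, 0.27, -0.19], [-0.02, 0.15, 0.16]]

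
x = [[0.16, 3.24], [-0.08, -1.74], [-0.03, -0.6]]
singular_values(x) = [3.73, 0.01]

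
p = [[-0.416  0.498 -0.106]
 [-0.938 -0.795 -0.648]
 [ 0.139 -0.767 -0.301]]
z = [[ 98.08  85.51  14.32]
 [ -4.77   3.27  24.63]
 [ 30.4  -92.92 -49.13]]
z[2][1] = -92.92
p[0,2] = -0.106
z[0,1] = 85.51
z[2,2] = -49.13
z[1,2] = 24.63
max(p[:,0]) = 0.139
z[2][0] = 30.4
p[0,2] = -0.106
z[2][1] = -92.92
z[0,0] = 98.08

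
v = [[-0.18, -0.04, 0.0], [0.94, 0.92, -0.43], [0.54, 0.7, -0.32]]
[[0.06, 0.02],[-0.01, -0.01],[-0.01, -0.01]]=v @[[-0.10, -0.03], [-1.11, -0.30], [-2.56, -0.69]]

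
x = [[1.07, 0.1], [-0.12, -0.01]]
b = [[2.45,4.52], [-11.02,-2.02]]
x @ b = [[1.52, 4.63], [-0.18, -0.52]]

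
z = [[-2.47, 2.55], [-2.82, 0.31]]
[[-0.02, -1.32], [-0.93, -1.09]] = z@[[0.37,  0.37], [0.35,  -0.16]]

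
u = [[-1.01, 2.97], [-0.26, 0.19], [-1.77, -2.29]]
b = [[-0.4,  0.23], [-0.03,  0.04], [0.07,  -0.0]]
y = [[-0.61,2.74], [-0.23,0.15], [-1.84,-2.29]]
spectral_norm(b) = 0.47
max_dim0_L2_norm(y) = 3.57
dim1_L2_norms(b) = [0.46, 0.05, 0.07]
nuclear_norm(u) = 5.80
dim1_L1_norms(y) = [3.35, 0.38, 4.13]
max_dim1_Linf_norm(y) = 2.74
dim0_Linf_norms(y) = [1.84, 2.74]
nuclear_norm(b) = 0.51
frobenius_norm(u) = 4.28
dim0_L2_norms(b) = [0.41, 0.23]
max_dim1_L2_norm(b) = 0.46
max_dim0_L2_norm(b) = 0.41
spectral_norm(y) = 3.66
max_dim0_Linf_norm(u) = 2.97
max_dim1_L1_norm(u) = 4.06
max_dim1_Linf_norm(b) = 0.4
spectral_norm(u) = 3.77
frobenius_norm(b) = 0.47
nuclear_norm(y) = 5.44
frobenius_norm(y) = 4.07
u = y + b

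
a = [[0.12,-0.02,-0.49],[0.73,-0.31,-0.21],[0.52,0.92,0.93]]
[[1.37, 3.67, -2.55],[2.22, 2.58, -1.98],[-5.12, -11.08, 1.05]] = a@[[0.83, -0.43, -2.34],[-3.56, -4.30, -2.31],[-2.45, -7.42, 4.72]]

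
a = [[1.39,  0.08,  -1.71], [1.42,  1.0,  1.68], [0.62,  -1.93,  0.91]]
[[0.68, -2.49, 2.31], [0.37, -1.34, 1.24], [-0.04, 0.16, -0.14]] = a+[[-0.71, -2.57, 4.02],  [-1.05, -2.34, -0.44],  [-0.66, 2.09, -1.05]]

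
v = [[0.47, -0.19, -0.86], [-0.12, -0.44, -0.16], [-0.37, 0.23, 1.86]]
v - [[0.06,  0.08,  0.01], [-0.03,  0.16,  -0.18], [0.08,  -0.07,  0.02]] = [[0.41, -0.27, -0.87], [-0.09, -0.60, 0.02], [-0.45, 0.30, 1.84]]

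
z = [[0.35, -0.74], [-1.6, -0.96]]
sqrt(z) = [[0.74+0.30j, (-0.29+0.37j)], [-0.62+0.79j, (0.24+0.95j)]]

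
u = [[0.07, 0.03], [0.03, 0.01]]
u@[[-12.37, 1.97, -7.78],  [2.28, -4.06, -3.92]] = [[-0.8, 0.02, -0.66], [-0.35, 0.02, -0.27]]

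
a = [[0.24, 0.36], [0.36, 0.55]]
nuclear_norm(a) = 0.79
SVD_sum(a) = [[0.24,0.36], [0.36,0.55]] + [[0.0, -0.0], [-0.0, 0.00]]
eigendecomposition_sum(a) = [[0.00,-0.0], [-0.0,0.0]] + [[0.24, 0.36], [0.36, 0.55]]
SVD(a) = [[-0.55, -0.84], [-0.84, 0.55]] @ diag([0.7869502519453201, 0.0030497480546798177]) @ [[-0.55,-0.84], [-0.84,0.55]]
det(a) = 0.00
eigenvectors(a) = [[-0.84, -0.55], [0.55, -0.84]]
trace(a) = 0.79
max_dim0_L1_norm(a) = 0.91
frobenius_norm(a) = 0.79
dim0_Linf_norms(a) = [0.36, 0.55]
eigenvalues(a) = [0.0, 0.79]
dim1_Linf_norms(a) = [0.36, 0.55]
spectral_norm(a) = 0.79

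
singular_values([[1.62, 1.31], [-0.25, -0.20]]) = [2.11, 0.0]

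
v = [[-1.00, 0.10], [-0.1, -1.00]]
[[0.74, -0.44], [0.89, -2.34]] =v @ [[-0.82, 0.67], [-0.81, 2.27]]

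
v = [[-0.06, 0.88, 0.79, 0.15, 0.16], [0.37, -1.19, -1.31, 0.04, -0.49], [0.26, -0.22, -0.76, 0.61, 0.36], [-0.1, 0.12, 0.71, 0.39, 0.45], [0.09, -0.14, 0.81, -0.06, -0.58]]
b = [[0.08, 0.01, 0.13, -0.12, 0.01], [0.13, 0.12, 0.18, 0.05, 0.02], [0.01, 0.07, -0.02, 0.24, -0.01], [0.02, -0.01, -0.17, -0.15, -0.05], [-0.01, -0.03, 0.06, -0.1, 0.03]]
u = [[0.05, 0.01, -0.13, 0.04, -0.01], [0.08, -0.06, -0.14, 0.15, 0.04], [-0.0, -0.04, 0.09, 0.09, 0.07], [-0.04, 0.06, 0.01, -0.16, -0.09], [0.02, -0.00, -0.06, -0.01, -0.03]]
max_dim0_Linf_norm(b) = 0.24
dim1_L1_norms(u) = [0.24, 0.47, 0.29, 0.36, 0.12]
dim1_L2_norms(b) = [0.19, 0.26, 0.25, 0.23, 0.12]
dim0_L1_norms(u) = [0.19, 0.17, 0.43, 0.45, 0.24]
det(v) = -0.00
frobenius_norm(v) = 2.84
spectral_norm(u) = 0.31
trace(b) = 0.06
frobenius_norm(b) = 0.49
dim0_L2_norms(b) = [0.15, 0.14, 0.29, 0.33, 0.06]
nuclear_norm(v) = 4.75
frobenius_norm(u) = 0.38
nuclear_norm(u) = 0.55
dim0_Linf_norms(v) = [0.37, 1.19, 1.31, 0.61, 0.58]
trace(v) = -2.20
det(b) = 0.00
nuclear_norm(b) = 0.82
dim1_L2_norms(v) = [1.2, 1.87, 1.09, 0.94, 1.01]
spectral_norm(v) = 2.45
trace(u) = -0.11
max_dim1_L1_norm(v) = 3.4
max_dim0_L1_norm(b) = 0.66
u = b @ v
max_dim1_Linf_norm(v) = 1.31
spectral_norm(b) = 0.35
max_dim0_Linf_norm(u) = 0.16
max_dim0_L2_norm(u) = 0.24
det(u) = 0.00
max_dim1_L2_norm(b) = 0.26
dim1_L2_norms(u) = [0.15, 0.23, 0.15, 0.2, 0.07]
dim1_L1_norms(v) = [2.04, 3.4, 2.21, 1.77, 1.68]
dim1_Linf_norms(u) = [0.13, 0.15, 0.09, 0.16, 0.06]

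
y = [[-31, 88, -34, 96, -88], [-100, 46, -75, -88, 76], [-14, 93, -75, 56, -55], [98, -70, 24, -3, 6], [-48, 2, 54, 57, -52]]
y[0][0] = -31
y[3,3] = -3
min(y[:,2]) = -75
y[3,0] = 98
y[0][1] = 88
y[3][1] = -70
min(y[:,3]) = -88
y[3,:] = [98, -70, 24, -3, 6]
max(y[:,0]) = 98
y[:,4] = [-88, 76, -55, 6, -52]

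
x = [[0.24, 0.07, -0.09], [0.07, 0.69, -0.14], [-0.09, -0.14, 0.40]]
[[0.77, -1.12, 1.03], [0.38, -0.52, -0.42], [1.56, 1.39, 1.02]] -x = [[0.53, -1.19, 1.12], [0.31, -1.21, -0.28], [1.65, 1.53, 0.62]]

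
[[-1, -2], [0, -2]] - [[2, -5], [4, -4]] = [[-3, 3], [-4, 2]]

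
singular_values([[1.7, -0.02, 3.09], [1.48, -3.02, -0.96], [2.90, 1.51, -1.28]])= [3.67, 3.57, 3.28]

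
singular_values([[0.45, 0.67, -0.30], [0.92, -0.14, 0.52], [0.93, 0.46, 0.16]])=[1.5, 0.86, 0.05]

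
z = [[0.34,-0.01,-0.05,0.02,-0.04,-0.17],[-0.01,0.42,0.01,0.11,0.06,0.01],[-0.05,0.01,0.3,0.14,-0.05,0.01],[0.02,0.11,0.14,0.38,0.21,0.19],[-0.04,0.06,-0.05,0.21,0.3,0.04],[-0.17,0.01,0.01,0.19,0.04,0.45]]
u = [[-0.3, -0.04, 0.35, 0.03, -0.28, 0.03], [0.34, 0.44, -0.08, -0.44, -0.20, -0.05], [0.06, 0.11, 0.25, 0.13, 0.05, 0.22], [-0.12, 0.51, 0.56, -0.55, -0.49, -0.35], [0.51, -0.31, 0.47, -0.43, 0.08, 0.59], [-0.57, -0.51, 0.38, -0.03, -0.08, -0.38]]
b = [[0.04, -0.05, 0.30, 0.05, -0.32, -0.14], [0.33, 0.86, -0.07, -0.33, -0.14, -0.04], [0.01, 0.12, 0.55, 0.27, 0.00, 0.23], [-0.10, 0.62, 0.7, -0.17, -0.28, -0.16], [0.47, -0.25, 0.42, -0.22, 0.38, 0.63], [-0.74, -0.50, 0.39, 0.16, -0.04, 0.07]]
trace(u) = -0.46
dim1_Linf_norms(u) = [0.35, 0.44, 0.25, 0.56, 0.59, 0.57]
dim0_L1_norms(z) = [0.63, 0.62, 0.56, 1.05, 0.7, 0.87]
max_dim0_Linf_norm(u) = 0.59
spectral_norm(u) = 1.26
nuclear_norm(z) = 2.19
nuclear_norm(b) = 4.46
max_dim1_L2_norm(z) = 0.52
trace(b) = 1.73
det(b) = -0.03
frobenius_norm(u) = 2.06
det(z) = -0.00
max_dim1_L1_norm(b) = 2.37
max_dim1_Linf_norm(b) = 0.86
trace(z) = 2.19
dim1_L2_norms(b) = [0.47, 0.99, 0.67, 1.01, 1.02, 0.99]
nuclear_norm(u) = 4.09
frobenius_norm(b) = 2.17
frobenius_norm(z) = 1.06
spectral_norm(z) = 0.77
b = z + u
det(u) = 0.00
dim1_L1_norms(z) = [0.63, 0.62, 0.56, 1.05, 0.7, 0.87]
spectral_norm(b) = 1.39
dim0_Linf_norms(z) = [0.34, 0.42, 0.3, 0.38, 0.3, 0.45]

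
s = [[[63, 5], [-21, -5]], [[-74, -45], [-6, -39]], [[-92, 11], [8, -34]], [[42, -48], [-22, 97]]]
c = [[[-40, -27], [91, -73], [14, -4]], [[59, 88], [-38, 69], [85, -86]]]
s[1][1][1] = -39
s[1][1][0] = -6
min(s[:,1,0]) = -22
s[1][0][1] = -45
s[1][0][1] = -45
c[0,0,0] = -40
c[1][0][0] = 59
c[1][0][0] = 59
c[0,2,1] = -4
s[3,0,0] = 42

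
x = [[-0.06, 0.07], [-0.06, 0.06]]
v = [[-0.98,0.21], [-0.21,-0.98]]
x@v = [[0.04, -0.08], [0.05, -0.07]]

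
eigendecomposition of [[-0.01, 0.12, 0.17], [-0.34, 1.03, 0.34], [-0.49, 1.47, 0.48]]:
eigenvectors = [[-0.14, -0.94, -0.92], [-0.57, -0.24, -0.36], [-0.81, -0.26, 0.17]]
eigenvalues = [1.43, 0.07, 0.0]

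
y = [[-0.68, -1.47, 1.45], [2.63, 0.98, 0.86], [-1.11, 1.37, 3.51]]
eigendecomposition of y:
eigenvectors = [[(0.17-0.61j), (0.17+0.61j), 0.16+0.00j], [-0.70+0.00j, (-0.7-0j), (0.4+0j)], [(0.32+0.01j), 0.32-0.01j, 0.90+0.00j]]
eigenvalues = [(-0.06+2.27j), (-0.06-2.27j), (3.93+0j)]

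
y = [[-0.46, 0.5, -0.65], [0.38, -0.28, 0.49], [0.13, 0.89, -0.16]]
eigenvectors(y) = [[0.43,-0.7,0.75], [-0.43,0.23,-0.54], [-0.80,0.68,0.39]]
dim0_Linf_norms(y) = [0.46, 0.89, 0.65]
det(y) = -0.00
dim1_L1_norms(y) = [1.61, 1.15, 1.18]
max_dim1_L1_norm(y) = 1.61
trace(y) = -0.90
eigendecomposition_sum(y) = [[-0.16,-0.27,-0.07], [0.16,0.27,0.07], [0.29,0.50,0.14]] + [[0.01, 0.01, -0.00], [-0.00, -0.0, 0.0], [-0.01, -0.01, 0.0]] + [[-0.31,0.76,-0.58], [0.22,-0.55,0.42], [-0.16,0.39,-0.3]]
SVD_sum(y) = [[-0.30, 0.67, -0.53], [0.20, -0.46, 0.37], [-0.23, 0.52, -0.42]] + [[-0.16, -0.17, -0.12], [0.18, 0.18, 0.12], [0.36, 0.37, 0.26]] + [[0.00, -0.00, -0.0], [0.00, -0.00, -0.0], [-0.00, 0.0, 0.00]]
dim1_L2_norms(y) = [0.94, 0.68, 0.91]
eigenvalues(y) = [0.25, 0.0, -1.16]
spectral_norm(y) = 1.30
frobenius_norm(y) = 1.48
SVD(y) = [[-0.69, 0.38, -0.62], [0.48, -0.40, -0.78], [-0.54, -0.83, 0.10]] @ diag([1.3047967477392977, 0.6921730679027124, 0.0013751942037471252]) @ [[0.33, -0.74, 0.59],[-0.63, -0.64, -0.45],[-0.71, 0.22, 0.67]]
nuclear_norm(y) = 2.00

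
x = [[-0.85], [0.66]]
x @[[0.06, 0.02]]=[[-0.05, -0.02], [0.04, 0.01]]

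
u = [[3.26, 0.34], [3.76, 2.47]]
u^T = [[3.26, 3.76], [0.34, 2.47]]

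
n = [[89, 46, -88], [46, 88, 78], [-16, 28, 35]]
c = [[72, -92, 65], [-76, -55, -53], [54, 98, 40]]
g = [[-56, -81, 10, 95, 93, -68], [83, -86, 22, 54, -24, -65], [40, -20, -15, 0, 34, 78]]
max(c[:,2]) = 65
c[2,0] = 54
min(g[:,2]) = -15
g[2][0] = 40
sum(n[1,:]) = 212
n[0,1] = 46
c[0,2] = 65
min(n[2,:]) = -16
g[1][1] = -86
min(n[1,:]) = 46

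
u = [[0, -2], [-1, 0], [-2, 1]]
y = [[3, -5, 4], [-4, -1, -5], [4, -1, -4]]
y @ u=[[-3, -2], [11, 3], [9, -12]]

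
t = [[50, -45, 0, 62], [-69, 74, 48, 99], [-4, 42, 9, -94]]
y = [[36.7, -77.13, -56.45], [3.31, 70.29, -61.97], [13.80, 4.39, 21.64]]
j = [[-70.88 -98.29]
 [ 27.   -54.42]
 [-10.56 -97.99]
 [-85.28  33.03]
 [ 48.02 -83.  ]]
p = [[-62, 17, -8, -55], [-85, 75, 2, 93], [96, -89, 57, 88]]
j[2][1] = -97.99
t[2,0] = -4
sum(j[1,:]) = -27.42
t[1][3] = 99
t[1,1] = 74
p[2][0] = 96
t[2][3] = -94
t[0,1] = -45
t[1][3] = 99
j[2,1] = -97.99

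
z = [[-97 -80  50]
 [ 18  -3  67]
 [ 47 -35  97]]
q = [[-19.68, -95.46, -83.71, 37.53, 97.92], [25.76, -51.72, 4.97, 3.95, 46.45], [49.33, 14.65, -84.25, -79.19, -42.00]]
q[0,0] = -19.68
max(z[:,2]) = 97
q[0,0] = -19.68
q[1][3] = 3.95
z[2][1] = -35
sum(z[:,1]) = -118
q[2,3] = -79.19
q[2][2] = -84.25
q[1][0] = 25.76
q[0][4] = 97.92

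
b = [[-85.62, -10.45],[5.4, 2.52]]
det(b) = -159.332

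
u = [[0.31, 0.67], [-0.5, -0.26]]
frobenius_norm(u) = 0.93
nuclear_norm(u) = 1.17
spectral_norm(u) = 0.88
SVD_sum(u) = [[0.44, 0.57], [-0.31, -0.4]] + [[-0.13, 0.1], [-0.19, 0.14]]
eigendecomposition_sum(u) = [[(0.15+0.24j),(0.34-0.02j)],[(-0.25+0.01j),(-0.13+0.26j)]] + [[(0.15-0.24j), 0.34+0.02j], [-0.25-0.01j, -0.13-0.26j]]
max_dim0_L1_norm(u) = 0.93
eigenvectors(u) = [[0.76+0.00j, (0.76-0j)],[(-0.32+0.57j), -0.32-0.57j]]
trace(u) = 0.05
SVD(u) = [[-0.81, 0.58], [0.58, 0.81]] @ diag([0.8829393915211571, 0.28812849720263506]) @ [[-0.61, -0.79],[-0.79, 0.61]]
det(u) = 0.25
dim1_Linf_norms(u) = [0.67, 0.5]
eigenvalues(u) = [(0.02+0.5j), (0.02-0.5j)]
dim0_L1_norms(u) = [0.81, 0.93]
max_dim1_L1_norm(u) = 0.98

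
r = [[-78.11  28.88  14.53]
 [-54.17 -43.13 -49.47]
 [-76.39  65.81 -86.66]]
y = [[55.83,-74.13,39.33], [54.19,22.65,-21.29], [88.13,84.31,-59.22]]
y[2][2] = -59.22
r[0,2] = 14.53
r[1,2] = -49.47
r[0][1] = 28.88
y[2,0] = 88.13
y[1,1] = 22.65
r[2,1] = 65.81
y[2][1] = 84.31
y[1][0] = 54.19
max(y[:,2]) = 39.33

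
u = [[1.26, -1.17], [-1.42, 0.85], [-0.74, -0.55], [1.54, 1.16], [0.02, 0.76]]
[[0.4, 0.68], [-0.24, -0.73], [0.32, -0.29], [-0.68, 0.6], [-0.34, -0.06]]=u@[[-0.10, 0.46], [-0.45, -0.09]]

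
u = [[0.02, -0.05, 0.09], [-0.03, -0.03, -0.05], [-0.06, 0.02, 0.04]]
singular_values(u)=[0.11, 0.07, 0.05]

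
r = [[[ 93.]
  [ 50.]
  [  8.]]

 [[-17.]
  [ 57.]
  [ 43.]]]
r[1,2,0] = 43.0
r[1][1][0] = 57.0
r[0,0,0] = 93.0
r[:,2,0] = [8.0, 43.0]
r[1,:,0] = [-17.0, 57.0, 43.0]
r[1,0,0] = -17.0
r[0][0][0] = 93.0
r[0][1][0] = 50.0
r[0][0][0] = 93.0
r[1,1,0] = 57.0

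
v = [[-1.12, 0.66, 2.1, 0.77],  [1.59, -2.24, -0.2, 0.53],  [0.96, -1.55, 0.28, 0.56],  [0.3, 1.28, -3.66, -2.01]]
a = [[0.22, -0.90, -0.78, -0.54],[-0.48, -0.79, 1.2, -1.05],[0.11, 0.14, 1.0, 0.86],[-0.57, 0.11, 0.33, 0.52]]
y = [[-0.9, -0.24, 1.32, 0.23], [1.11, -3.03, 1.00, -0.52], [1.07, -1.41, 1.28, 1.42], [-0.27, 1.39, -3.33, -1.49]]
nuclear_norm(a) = 4.91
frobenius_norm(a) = 2.76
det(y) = 6.44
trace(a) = 0.95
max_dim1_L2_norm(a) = 1.84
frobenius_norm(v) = 6.12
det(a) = -1.22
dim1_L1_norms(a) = [2.44, 3.52, 2.11, 1.53]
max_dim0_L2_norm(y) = 3.93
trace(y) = -4.14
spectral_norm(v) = 4.93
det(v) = -0.00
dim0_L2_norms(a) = [0.78, 1.21, 1.78, 1.55]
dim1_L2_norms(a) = [1.33, 1.84, 1.33, 0.85]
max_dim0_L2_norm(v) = 4.23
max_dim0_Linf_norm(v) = 3.66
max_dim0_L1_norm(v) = 6.24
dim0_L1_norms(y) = [3.35, 6.07, 6.93, 3.66]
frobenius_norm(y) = 6.04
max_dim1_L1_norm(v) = 7.25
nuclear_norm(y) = 9.63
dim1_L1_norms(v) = [4.65, 4.56, 3.35, 7.25]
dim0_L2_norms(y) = [1.81, 3.63, 3.93, 2.14]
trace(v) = -5.09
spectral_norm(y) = 5.22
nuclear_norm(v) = 8.56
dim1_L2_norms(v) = [2.59, 2.8, 1.93, 4.38]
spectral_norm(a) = 1.88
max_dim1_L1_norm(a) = 3.52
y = a + v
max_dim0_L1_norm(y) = 6.93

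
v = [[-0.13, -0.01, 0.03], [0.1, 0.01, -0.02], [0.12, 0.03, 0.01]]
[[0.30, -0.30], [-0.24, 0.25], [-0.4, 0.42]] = v@ [[-3.23, 2.82], [0.85, 1.71], [-3.67, 2.65]]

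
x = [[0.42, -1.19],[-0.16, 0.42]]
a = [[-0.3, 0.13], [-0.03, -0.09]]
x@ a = [[-0.09,0.16],[0.04,-0.06]]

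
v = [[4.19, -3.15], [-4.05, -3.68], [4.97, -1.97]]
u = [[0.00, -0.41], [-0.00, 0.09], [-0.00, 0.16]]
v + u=[[4.19, -3.56], [-4.05, -3.59], [4.97, -1.81]]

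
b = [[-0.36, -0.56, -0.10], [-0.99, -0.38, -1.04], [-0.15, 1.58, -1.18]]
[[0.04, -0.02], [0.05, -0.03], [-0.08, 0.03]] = b @[[-0.02, 0.01], [-0.06, 0.03], [-0.01, 0.01]]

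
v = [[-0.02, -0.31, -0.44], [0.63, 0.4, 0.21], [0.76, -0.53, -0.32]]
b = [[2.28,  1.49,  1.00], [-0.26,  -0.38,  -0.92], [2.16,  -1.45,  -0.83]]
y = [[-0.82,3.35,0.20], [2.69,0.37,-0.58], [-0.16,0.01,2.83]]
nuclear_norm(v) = 2.09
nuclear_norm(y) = 9.00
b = y @ v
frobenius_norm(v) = 1.36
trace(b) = 1.07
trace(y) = 2.38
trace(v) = 0.06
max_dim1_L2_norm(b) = 2.9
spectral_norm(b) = 3.18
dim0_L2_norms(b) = [3.15, 2.11, 1.59]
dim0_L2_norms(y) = [2.82, 3.37, 2.9]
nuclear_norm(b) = 6.28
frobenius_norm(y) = 5.26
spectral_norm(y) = 3.54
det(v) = 0.17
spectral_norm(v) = 1.05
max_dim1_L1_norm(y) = 4.37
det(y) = -26.04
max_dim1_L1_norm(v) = 1.61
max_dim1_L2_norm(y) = 3.45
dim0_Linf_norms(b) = [2.28, 1.49, 1.0]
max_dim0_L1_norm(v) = 1.41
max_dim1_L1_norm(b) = 4.77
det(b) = -4.41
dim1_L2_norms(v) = [0.54, 0.78, 0.98]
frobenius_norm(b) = 4.12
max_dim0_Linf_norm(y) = 3.35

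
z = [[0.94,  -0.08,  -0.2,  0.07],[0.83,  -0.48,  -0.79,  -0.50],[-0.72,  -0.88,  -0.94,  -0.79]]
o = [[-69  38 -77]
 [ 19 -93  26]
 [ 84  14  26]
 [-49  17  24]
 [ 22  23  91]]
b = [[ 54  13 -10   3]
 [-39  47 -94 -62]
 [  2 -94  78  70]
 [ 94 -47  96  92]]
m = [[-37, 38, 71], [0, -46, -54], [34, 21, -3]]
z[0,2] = -0.196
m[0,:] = [-37, 38, 71]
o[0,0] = -69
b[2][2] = 78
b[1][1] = 47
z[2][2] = -0.935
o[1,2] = 26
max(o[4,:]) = 91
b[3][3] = 92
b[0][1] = 13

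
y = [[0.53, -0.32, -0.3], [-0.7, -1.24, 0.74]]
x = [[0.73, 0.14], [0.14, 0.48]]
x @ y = [[0.29,-0.41,-0.12], [-0.26,-0.64,0.31]]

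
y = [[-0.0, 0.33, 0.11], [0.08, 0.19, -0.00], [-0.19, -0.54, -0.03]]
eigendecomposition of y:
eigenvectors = [[-0.11, -0.61, -0.85], [-0.38, 0.25, 0.28], [0.92, -0.75, -0.44]]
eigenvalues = [0.21, -0.0, -0.05]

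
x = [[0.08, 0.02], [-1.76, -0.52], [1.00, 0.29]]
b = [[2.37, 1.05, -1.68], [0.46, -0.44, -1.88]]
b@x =[[-3.34,-0.99], [-1.07,-0.31]]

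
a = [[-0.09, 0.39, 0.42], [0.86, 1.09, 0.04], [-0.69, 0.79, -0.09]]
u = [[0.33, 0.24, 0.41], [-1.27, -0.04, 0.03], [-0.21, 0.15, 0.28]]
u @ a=[[-0.11, 0.71, 0.11], [0.06, -0.52, -0.54], [-0.05, 0.30, -0.11]]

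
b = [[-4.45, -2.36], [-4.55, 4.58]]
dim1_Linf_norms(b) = [4.45, 4.58]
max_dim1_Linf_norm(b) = 4.58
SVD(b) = [[-0.42, -0.91], [-0.91, 0.42]] @ diag([6.78219357201861, 4.58833851755398]) @ [[0.88, -0.47], [0.47, 0.88]]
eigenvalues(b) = [-5.51, 5.64]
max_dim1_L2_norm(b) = 6.46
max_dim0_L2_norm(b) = 6.36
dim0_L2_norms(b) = [6.36, 5.15]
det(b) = -31.12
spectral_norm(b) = 6.78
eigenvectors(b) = [[-0.91, 0.23], [-0.41, -0.97]]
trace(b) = 0.13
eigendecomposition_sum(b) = [[-4.99,-1.17], [-2.25,-0.53]] + [[0.54, -1.19], [-2.30, 5.11]]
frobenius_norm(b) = 8.19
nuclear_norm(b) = 11.37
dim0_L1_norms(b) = [9.0, 6.94]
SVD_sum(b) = [[-2.49,1.32], [-5.45,2.89]] + [[-1.96, -3.68],[0.90, 1.69]]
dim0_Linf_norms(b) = [4.55, 4.58]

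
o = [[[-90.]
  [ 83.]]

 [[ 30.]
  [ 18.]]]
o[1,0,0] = 30.0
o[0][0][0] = -90.0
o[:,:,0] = [[-90.0, 83.0], [30.0, 18.0]]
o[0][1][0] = 83.0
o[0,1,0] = 83.0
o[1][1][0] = 18.0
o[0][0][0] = -90.0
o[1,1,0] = 18.0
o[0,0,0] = -90.0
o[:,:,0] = [[-90.0, 83.0], [30.0, 18.0]]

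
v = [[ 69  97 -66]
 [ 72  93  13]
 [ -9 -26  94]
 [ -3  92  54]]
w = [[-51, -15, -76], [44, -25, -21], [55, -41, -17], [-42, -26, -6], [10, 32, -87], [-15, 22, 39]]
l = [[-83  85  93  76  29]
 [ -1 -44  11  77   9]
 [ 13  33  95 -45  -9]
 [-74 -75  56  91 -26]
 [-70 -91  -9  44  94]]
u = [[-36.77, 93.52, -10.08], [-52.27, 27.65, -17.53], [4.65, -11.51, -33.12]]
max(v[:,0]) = 72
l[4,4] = 94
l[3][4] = -26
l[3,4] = -26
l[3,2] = 56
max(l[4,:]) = 94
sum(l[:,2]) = 246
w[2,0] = 55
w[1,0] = 44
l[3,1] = -75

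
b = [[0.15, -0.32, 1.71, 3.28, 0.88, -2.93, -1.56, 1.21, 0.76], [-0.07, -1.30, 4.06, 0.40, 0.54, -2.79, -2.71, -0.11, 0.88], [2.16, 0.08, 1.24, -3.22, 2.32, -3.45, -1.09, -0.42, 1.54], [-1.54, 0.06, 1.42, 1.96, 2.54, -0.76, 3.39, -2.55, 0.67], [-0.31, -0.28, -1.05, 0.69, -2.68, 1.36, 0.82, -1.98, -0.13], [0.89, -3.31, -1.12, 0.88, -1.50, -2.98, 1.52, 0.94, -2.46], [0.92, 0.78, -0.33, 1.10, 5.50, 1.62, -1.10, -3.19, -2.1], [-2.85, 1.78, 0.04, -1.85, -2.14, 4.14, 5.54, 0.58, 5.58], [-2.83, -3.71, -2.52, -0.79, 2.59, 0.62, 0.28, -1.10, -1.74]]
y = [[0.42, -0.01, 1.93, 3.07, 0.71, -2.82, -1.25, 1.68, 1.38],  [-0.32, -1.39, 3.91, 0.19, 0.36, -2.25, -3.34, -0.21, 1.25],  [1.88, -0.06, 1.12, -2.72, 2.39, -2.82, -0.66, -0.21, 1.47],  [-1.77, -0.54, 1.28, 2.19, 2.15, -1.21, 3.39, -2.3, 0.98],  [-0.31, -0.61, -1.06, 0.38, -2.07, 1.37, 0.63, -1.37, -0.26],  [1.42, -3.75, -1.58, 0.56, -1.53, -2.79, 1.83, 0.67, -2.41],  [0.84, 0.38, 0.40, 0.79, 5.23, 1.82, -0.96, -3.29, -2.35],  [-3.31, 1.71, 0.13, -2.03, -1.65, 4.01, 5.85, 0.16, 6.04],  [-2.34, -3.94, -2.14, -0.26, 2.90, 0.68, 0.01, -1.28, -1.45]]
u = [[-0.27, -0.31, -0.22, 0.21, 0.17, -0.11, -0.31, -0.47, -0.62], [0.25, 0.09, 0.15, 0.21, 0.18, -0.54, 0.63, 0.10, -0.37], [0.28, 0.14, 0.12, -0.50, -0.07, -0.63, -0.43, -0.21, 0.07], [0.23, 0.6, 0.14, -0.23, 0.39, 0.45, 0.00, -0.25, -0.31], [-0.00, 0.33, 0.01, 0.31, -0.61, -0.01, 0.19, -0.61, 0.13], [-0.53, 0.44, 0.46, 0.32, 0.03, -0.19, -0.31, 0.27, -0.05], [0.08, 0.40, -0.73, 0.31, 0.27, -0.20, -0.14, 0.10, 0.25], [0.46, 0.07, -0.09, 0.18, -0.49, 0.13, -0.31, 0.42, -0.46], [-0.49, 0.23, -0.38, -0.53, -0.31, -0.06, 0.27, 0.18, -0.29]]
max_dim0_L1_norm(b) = 20.69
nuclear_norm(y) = 49.23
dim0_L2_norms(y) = [5.12, 5.94, 5.5, 5.19, 7.49, 7.21, 7.97, 4.8, 7.52]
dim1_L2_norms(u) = [1.0, 1.0, 1.0, 1.0, 1.0, 1.0, 1.0, 1.0, 1.0]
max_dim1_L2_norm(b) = 9.93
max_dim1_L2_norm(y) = 10.37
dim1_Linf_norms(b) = [3.28, 4.06, 3.45, 3.39, 2.68, 3.31, 5.5, 5.58, 3.71]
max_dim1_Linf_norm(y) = 6.04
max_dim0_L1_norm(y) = 19.77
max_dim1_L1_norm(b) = 24.5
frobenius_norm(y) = 19.23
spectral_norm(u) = 1.01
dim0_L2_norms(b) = [4.99, 5.51, 5.64, 5.62, 7.99, 7.73, 7.58, 4.97, 6.99]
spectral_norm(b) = 11.81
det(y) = -450433.90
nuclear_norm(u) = 9.01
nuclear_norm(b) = 49.60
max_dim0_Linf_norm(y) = 6.04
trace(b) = -5.87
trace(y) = -4.77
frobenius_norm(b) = 19.32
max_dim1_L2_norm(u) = 1.0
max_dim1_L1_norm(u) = 2.74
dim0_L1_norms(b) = [11.72, 11.62, 13.49, 14.17, 20.69, 20.65, 18.01, 12.08, 15.86]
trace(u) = -1.10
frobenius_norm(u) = 3.00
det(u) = 1.01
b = y + u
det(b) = -508236.99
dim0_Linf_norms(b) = [2.85, 3.71, 4.06, 3.28, 5.5, 4.14, 5.54, 3.19, 5.58]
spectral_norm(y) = 11.70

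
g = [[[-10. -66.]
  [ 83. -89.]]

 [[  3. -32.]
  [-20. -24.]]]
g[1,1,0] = -20.0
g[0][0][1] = -66.0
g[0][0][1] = -66.0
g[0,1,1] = -89.0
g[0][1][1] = -89.0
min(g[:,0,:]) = -66.0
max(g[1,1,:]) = -20.0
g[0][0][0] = -10.0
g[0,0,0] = -10.0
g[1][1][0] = -20.0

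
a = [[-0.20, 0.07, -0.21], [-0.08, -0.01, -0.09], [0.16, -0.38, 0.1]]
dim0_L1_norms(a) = [0.44, 0.46, 0.4]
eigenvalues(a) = [0.07, 0.01, -0.19]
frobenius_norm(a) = 0.53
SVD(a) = [[-0.51, -0.74, 0.44],[-0.15, -0.42, -0.89],[0.85, -0.52, 0.1]] @ diag([0.4808172029019766, 0.2289398726037271, 0.0011628094034193824]) @ [[0.52,-0.74,0.43], [0.43,0.66,0.62], [0.74,0.14,-0.66]]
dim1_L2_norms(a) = [0.3, 0.12, 0.42]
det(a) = -0.00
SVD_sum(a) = [[-0.13, 0.18, -0.10], [-0.04, 0.05, -0.03], [0.21, -0.30, 0.17]] + [[-0.07, -0.11, -0.1], [-0.04, -0.06, -0.06], [-0.05, -0.08, -0.07]] + [[0.0,0.00,-0.00], [-0.00,-0.00,0.00], [0.0,0.00,-0.0]]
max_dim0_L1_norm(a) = 0.46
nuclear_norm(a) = 0.71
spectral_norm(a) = 0.48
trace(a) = -0.11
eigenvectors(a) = [[-0.64, -0.72, 0.89], [-0.21, -0.14, 0.45], [0.74, 0.68, 0.10]]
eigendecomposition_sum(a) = [[-0.17, 0.35, -0.1], [-0.05, 0.11, -0.03], [0.2, -0.41, 0.12]] + [[0.03, -0.06, 0.01], [0.01, -0.01, 0.0], [-0.03, 0.06, -0.01]] + [[-0.06, -0.22, -0.12],[-0.03, -0.11, -0.06],[-0.01, -0.02, -0.01]]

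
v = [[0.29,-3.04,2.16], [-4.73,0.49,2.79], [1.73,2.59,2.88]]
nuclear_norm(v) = 13.46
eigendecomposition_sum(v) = [[-1.98, -1.71, 1.17], [-2.42, -2.09, 1.44], [1.26, 1.09, -0.75]] + [[2.66, -1.77, 0.77], [0.12, -0.08, 0.04], [4.67, -3.1, 1.35]] + [[-0.40, 0.44, 0.22], [-2.43, 2.66, 1.32], [-4.2, 4.6, 2.28]]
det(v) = -86.06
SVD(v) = [[0.18, 0.27, -0.95], [0.98, 0.02, 0.19], [0.07, -0.96, -0.26]] @ diag([5.572068162972146, 4.277595423763073, 3.6108217593497205]) @ [[-0.80, 0.02, 0.60], [-0.39, -0.77, -0.5], [-0.45, 0.63, -0.63]]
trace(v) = 3.66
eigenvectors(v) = [[0.59, 0.5, 0.08], [0.72, 0.02, 0.5], [-0.37, 0.87, 0.86]]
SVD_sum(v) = [[-0.79, 0.02, 0.59], [-4.39, 0.12, 3.26], [-0.31, 0.01, 0.23]] + [[-0.45, -0.90, -0.58], [-0.03, -0.06, -0.04], [1.61, 3.18, 2.06]] + [[1.54,  -2.17,  2.15], [-0.31,  0.43,  -0.43], [0.43,  -0.60,  0.6]]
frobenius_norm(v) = 7.90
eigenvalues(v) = [-4.82, 3.93, 4.54]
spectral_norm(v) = 5.57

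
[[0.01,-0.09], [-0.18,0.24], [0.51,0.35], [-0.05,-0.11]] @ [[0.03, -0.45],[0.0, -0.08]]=[[0.0, 0.0],[-0.01, 0.06],[0.02, -0.26],[-0.00, 0.03]]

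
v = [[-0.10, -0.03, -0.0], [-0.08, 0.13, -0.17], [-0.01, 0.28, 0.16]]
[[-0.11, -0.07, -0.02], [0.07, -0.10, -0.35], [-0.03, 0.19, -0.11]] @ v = [[0.02, -0.01, 0.01], [0.00, -0.11, -0.04], [-0.01, -0.01, -0.05]]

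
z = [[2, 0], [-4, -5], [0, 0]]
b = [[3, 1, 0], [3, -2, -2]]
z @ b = [[6, 2, 0], [-27, 6, 10], [0, 0, 0]]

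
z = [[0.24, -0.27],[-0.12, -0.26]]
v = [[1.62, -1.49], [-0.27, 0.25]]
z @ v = [[0.46, -0.43], [-0.12, 0.11]]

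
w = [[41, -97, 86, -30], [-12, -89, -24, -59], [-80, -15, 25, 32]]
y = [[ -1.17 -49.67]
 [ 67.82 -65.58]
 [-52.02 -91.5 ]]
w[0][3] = -30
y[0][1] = -49.67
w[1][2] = -24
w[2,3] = 32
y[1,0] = 67.82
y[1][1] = -65.58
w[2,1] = -15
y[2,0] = -52.02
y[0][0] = -1.17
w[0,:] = [41, -97, 86, -30]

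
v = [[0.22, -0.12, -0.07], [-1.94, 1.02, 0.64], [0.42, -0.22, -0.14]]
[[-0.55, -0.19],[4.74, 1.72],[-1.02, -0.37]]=v@[[-1.90, -1.01],  [1.44, -0.28],  [-0.65, 0.07]]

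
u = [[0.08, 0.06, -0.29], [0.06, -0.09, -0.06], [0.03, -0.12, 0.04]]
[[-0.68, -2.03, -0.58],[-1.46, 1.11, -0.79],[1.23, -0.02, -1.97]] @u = [[-0.19, 0.21, 0.3], [-0.07, -0.09, 0.33], [0.04, 0.31, -0.43]]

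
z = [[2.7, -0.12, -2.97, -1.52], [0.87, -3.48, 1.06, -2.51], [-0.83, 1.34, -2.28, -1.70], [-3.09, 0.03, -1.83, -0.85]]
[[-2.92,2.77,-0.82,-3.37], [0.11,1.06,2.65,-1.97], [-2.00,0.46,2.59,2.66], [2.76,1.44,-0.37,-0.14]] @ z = [[5.62, -10.49, 19.65, 1.74],  [5.11, -0.21, -1.64, -5.66],  [-15.37, 2.19, -4.35, -4.78],  [9.44, -5.84, -5.57, -7.06]]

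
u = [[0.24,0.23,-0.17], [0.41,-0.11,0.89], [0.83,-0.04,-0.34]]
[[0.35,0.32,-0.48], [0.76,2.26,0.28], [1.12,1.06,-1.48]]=u@[[1.44, 2.0, -1.39],[0.19, 0.56, 0.06],[0.21, 1.69, 0.96]]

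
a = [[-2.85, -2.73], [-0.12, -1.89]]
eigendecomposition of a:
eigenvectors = [[-1.0, 0.91], [-0.10, -0.41]]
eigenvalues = [-3.12, -1.62]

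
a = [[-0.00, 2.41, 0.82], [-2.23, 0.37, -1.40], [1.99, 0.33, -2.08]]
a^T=[[-0.0, -2.23, 1.99],[2.41, 0.37, 0.33],[0.82, -1.4, -2.08]]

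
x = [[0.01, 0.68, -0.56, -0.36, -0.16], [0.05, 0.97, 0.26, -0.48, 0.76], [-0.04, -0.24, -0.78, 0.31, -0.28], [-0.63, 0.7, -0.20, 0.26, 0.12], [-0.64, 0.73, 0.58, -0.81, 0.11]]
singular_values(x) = [2.01, 1.19, 0.79, 0.68, 0.18]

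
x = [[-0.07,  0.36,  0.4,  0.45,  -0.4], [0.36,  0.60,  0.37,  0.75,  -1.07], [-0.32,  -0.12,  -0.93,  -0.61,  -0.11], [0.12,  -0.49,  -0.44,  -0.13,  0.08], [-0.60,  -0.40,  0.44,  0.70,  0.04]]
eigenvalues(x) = [(1.24+0j), (-0.82+0.5j), (-0.82-0.5j), (-0.12+0j), (0.03+0j)]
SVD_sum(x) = [[0.08,0.27,0.43,0.48,-0.35], [0.14,0.47,0.76,0.84,-0.62], [-0.10,-0.31,-0.5,-0.55,0.41], [-0.05,-0.17,-0.28,-0.31,0.23], [0.05,0.15,0.25,0.28,-0.20]] + [[0.01, 0.01, -0.01, -0.01, -0.01], [0.26, 0.28, -0.26, -0.2, -0.31], [0.21, 0.23, -0.21, -0.16, -0.25], [0.01, 0.01, -0.01, -0.0, -0.01], [-0.39, -0.43, 0.40, 0.30, 0.48]] + [[-0.05,-0.03,-0.04,0.03,-0.05],  [-0.13,-0.07,-0.11,0.07,-0.12],  [-0.31,-0.15,-0.25,0.16,-0.28],  [-0.11,-0.06,-0.09,0.06,-0.10],  [-0.26,-0.13,-0.21,0.13,-0.23]] + [[-0.11, 0.11, 0.02, -0.05, 0.02],[0.09, -0.09, -0.02, 0.04, -0.01],[-0.12, 0.11, 0.03, -0.05, 0.02],[0.28, -0.27, -0.06, 0.13, -0.04],[-0.0, 0.00, 0.0, -0.00, 0.0]] + [[0.0, 0.00, -0.00, 0.0, 0.00],  [-0.0, -0.00, 0.0, -0.00, -0.0],  [-0.00, -0.00, 0.00, -0.00, -0.0],  [0.00, 0.0, -0.0, 0.00, 0.0],  [-0.00, -0.00, 0.0, -0.00, -0.00]]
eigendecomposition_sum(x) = [[(0.18+0j), (0.23+0j), (0.01+0j), (0.05+0j), (-0.26-0j)], [(0.49+0j), 0.60+0.00j, 0.03+0.00j, 0.12+0.00j, (-0.69-0j)], [(0.02+0j), 0.02+0.00j, 0.00+0.00j, 0.00+0.00j, -0.02-0.00j], [(-0.18-0j), -0.23+0.00j, -0.01+0.00j, (-0.05+0j), (0.26+0j)], [-0.35-0.00j, (-0.44+0j), -0.02+0.00j, -0.09+0.00j, (0.5+0j)]] + [[(-0.13+0.14j),  0.07+0.09j,  (0.2+0.33j),  0.20+0.07j,  -0.07+0.17j],[(-0.23+0.15j),  (0.06+0.15j),  (0.16+0.55j),  (0.26+0.18j),  (-0.16+0.22j)],[(0.01-0.24j),  (-0.14-0.03j),  -0.45-0.16j,  (-0.25+0.09j),  -0.07-0.22j],[-0.03-0.11j,  (-0.07+0j),  (-0.23-0.01j),  (-0.1+0.07j),  (-0.06-0.09j)],[-0.30+0.21j,  0.09+0.20j,  (0.22+0.71j),  (0.34+0.22j),  -0.20+0.29j]] + [[(-0.13-0.14j), (0.07-0.09j), 0.20-0.33j, 0.20-0.07j, -0.07-0.17j],[(-0.23-0.15j), (0.06-0.15j), (0.16-0.55j), (0.26-0.18j), (-0.16-0.22j)],[(0.01+0.24j), (-0.14+0.03j), (-0.45+0.16j), -0.25-0.09j, -0.07+0.22j],[(-0.03+0.11j), -0.07-0.00j, (-0.23+0.01j), -0.10-0.07j, -0.06+0.09j],[(-0.3-0.21j), 0.09-0.20j, (0.22-0.71j), (0.34-0.22j), (-0.2-0.29j)]] + [[(-0.01-0j), 0j, (-0+0j), (-0-0j), 0j], [(0.3+0j), -0.11-0.00j, (0.03-0j), (0.08+0j), (-0.04-0j)], [-0.29-0.00j, (0.11+0j), (-0.03+0j), -0.08-0.00j, (0.04+0j)], [(0.28+0j), -0.11-0.00j, 0.02-0.00j, (0.08+0j), (-0.04-0j)], [0.29+0.00j, -0.11-0.00j, 0.03-0.00j, 0.08+0.00j, (-0.04-0j)]] + [[(0.01+0j), (-0-0j), -0.00-0.00j, (0.01+0j), (-0-0j)], [0.05+0.00j, -0.02-0.00j, (-0-0j), 0.02+0.00j, (-0.01-0j)], [(-0.06-0j), (0.02+0j), 0j, -0.04-0.00j, (0.01+0j)], [0.08+0.00j, -0.02-0.00j, -0.00-0.00j, 0.04+0.00j, (-0.02-0j)], [(0.06+0j), (-0.02-0j), (-0-0j), 0.03+0.00j, -0.01-0.00j]]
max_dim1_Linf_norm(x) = 1.07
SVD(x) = [[0.40, 0.02, -0.12, 0.33, -0.84], [0.71, 0.51, -0.30, -0.27, 0.29], [-0.46, 0.40, -0.70, 0.36, 0.03], [-0.26, 0.01, -0.26, -0.83, -0.41], [0.23, -0.76, -0.58, 0.01, 0.18]] @ diag([1.9536051246538326, 1.178596075549012, 0.7610946998085277, 0.4984523035291335, 0.00429728479588664]) @ [[0.1, 0.34, 0.55, 0.61, -0.45], [0.43, 0.48, -0.44, -0.33, -0.53], [0.58, 0.29, 0.47, -0.29, 0.53], [-0.68, 0.64, 0.15, -0.31, 0.09], [-0.07, -0.4, 0.51, -0.58, -0.48]]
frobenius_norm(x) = 2.46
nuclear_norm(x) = 4.40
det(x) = -0.00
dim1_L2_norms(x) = [0.81, 1.53, 1.17, 0.69, 1.1]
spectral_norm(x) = 1.95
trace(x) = -0.49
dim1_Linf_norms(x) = [0.45, 1.07, 0.93, 0.49, 0.7]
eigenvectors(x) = [[(0.28+0j), 0.33-0.08j, 0.33+0.08j, 0.01+0.00j, (-0.09+0j)], [0.74+0.00j, 0.50+0.01j, 0.50-0.01j, (-0.51+0j), -0.37+0.00j], [(0.02+0j), (-0.25+0.34j), -0.25-0.34j, 0.50+0.00j, (0.52+0j)], [(-0.28+0j), (-0.07+0.18j), (-0.07-0.18j), -0.48+0.00j, (-0.61+0j)], [(-0.54+0j), 0.65+0.00j, (0.65-0j), (-0.5+0j), (-0.47+0j)]]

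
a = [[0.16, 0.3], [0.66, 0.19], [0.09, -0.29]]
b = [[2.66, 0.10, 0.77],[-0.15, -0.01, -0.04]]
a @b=[[0.38, 0.01, 0.11], [1.73, 0.06, 0.50], [0.28, 0.01, 0.08]]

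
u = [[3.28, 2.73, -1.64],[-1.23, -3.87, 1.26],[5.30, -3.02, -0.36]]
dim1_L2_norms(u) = [4.57, 4.25, 6.11]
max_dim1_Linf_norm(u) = 5.3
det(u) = -5.66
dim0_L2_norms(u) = [6.35, 5.62, 2.1]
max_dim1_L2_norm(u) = 6.11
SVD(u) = [[-0.53, -0.52, 0.67], [0.2, 0.69, 0.69], [-0.82, 0.5, -0.26]] @ diag([6.513847092682203, 5.819435040797981, 0.14923759274452075]) @ [[-0.98, 0.04, 0.22], [0.02, -0.96, 0.26], [-0.22, -0.26, -0.94]]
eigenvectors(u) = [[(-0.19-0.26j),(-0.19+0.26j),0.07+0.00j], [-0.15+0.15j,-0.15-0.15j,0.43+0.00j], [-0.92+0.00j,(-0.92-0j),0.90+0.00j]]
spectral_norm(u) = 6.51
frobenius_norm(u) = 8.74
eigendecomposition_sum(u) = [[(1.77+0.62j), 1.59-0.50j, (-0.88+0.19j)], [(0.23-1.24j), (-0.49-1j), 0.22+0.57j], [(4.43-3.05j), (1.52-4.52j), (-1.05+2.37j)]] + [[(1.77-0.62j), 1.59+0.50j, -0.88-0.19j], [0.23+1.24j, (-0.49+1j), 0.22-0.57j], [4.43+3.05j, (1.52+4.52j), -1.05-2.37j]] + [[(-0.26+0j),(-0.44+0j),0.13-0.00j], [(-1.69+0j),-2.88+0.00j,0.82-0.00j], [(-3.55+0j),(-6.06+0j),(1.73-0j)]]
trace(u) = -0.95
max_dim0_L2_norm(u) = 6.35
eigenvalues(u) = [(0.23+1.99j), (0.23-1.99j), (-1.41+0j)]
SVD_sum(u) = [[3.36, -0.14, -0.75], [-1.29, 0.05, 0.29], [5.23, -0.21, -1.17]] + [[-0.06, 2.89, -0.79],[0.08, -3.9, 1.07],[0.06, -2.82, 0.77]] + [[-0.02, -0.03, -0.09], [-0.02, -0.03, -0.10], [0.01, 0.01, 0.04]]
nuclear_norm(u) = 12.48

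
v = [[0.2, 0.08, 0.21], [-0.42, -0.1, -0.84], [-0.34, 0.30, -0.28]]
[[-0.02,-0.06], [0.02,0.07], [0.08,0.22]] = v @ [[-0.20, -0.55], [0.09, 0.25], [0.06, 0.16]]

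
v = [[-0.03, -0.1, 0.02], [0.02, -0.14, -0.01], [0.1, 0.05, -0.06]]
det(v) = 0.000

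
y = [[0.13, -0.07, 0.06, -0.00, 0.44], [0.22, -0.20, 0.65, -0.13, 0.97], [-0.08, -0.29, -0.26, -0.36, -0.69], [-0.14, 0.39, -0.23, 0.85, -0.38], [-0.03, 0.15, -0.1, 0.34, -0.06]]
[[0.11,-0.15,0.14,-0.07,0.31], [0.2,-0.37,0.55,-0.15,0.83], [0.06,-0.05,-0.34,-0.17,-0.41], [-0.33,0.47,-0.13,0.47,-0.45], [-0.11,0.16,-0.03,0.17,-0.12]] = y@[[0.46, -0.23, -0.10, -0.19, 0.1], [-0.23, 0.45, -0.02, 0.22, -0.19], [-0.1, -0.02, 0.48, 0.1, 0.28], [-0.19, 0.22, 0.1, 0.41, -0.08], [0.10, -0.19, 0.28, -0.08, 0.60]]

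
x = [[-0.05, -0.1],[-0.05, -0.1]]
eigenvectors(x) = [[0.89, 0.71],[-0.45, 0.71]]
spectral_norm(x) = 0.16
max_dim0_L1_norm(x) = 0.2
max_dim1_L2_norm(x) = 0.11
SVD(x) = [[-0.71,-0.71],[-0.71,0.71]] @ diag([0.15811388300841894, 8.410799017100873e-18]) @ [[0.45, 0.89], [0.89, -0.45]]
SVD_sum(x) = [[-0.05, -0.10], [-0.05, -0.1]] + [[-0.0,  0.00],[0.0,  -0.00]]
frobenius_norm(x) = 0.16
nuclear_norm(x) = 0.16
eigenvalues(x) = [0.0, -0.15]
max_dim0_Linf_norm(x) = 0.1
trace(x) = -0.15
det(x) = 0.00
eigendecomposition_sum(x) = [[0.0, -0.0], [-0.00, 0.0]] + [[-0.05,-0.1],[-0.05,-0.10]]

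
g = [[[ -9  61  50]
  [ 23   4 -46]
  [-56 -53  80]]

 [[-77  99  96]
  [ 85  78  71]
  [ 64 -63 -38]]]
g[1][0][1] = 99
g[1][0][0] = -77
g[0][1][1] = 4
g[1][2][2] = -38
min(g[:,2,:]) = -63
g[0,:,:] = [[-9, 61, 50], [23, 4, -46], [-56, -53, 80]]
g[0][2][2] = 80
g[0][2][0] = -56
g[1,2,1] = -63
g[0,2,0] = -56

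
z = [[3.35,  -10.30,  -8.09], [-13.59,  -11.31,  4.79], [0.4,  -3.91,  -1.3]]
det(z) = -192.24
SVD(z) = [[0.23,-0.94,-0.26],[0.96,0.26,-0.07],[0.13,-0.24,0.96]] @ diag([18.645636023939925, 13.682815788153722, 0.753531266905913]) @ [[-0.66, -0.74, 0.14], [-0.49, 0.56, 0.67], [0.57, -0.37, 0.73]]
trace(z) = -9.26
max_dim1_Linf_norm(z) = 13.59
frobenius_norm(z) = 23.14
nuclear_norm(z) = 33.08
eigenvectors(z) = [[-0.48, -0.81, 0.62],[-0.85, 0.52, -0.41],[-0.19, -0.28, 0.67]]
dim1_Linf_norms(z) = [10.3, 13.59, 3.91]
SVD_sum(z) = [[-2.82, -3.17, 0.6], [-11.84, -13.30, 2.5], [-1.61, -1.81, 0.34]] + [[6.29, -7.2, -8.54], [-1.72, 1.97, 2.33], [1.6, -1.83, -2.17]] + [[-0.11, 0.07, -0.15], [-0.03, 0.02, -0.04], [0.41, -0.27, 0.53]]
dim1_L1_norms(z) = [21.74, 29.69, 5.61]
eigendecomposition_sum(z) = [[-4.75, -7.46, -0.16], [-8.38, -13.14, -0.29], [-1.85, -2.91, -0.06]] + [[8.82, -2.80, -9.96], [-5.69, 1.81, 6.42], [3.03, -0.96, -3.42]] + [[-0.72, -0.04, 2.03], [0.48, 0.03, -1.34], [-0.77, -0.04, 2.18]]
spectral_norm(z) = 18.65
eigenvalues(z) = [-17.96, 7.22, 1.48]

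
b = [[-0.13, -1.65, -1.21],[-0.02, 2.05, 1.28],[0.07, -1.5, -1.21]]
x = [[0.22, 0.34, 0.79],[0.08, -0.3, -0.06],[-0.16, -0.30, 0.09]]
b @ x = [[0.03, 0.81, -0.11], [-0.05, -1.01, -0.02], [0.09, 0.84, 0.04]]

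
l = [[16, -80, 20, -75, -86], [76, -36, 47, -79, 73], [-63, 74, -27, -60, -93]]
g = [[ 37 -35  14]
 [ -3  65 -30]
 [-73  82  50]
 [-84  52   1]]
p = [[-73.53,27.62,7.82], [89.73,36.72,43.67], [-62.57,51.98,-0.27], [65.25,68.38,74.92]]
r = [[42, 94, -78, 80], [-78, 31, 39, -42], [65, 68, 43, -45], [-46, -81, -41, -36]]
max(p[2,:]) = 51.98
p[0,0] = -73.53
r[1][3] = -42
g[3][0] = -84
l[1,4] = 73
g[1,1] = 65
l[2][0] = -63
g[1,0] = -3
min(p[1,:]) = 36.72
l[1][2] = 47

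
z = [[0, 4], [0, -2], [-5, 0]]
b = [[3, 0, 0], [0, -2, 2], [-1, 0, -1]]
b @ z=[[0, 12], [-10, 4], [5, -4]]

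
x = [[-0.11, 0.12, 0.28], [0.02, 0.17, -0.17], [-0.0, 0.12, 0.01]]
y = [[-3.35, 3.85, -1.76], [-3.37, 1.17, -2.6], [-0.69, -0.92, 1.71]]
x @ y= [[-0.23, -0.54, 0.36], [-0.52, 0.43, -0.77], [-0.41, 0.13, -0.29]]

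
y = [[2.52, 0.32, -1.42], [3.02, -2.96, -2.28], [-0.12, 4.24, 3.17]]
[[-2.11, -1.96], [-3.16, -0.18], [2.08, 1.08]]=y@[[-0.57, 0.23], [0.1, -0.92], [0.50, 1.58]]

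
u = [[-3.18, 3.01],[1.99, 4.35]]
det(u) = -19.82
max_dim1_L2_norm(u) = 4.78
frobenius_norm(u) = 6.48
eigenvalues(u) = [-3.91, 5.08]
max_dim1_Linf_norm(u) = 4.35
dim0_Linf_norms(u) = [3.18, 4.35]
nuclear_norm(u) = 9.04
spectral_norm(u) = 5.30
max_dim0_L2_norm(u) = 5.29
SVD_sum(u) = [[-0.21,3.2], [-0.28,4.20]] + [[-2.97, -0.19], [2.27, 0.15]]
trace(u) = 1.17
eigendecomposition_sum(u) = [[-3.59, 1.31], [0.87, -0.32]] + [[0.41, 1.70], [1.12, 4.67]]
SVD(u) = [[0.61,0.8],[0.8,-0.61]] @ diag([5.295523507209169, 3.7433315087759853]) @ [[-0.07,1.0],[-1.0,-0.07]]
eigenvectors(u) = [[-0.97, -0.34],[0.23, -0.94]]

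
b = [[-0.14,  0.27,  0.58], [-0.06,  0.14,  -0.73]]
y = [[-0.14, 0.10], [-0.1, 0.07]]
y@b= [[0.01, -0.02, -0.15], [0.01, -0.02, -0.11]]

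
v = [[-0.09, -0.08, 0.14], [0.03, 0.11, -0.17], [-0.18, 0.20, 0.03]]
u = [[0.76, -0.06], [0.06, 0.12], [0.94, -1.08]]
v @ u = [[0.06, -0.16], [-0.13, 0.20], [-0.1, 0.00]]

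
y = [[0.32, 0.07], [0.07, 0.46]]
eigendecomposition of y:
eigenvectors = [[-0.92, -0.38], [0.38, -0.92]]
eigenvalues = [0.29, 0.49]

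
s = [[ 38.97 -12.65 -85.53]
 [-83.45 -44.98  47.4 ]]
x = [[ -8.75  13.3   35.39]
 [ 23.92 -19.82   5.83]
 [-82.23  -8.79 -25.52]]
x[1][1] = -19.82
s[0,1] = -12.65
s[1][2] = 47.4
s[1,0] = -83.45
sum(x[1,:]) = 9.930000000000001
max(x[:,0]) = 23.92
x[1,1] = -19.82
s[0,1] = -12.65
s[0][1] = -12.65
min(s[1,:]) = -83.45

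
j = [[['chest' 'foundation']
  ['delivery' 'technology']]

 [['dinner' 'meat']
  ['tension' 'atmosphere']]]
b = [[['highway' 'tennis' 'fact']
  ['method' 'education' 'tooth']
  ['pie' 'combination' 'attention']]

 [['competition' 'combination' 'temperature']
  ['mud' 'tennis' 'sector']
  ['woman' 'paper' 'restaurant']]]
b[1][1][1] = 'tennis'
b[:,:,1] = [['tennis', 'education', 'combination'], ['combination', 'tennis', 'paper']]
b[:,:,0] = [['highway', 'method', 'pie'], ['competition', 'mud', 'woman']]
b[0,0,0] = 'highway'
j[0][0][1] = 'foundation'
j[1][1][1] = 'atmosphere'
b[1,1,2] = 'sector'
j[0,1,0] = 'delivery'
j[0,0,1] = 'foundation'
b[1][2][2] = 'restaurant'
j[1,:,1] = ['meat', 'atmosphere']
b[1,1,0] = 'mud'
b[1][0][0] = 'competition'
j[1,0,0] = 'dinner'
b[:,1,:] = [['method', 'education', 'tooth'], ['mud', 'tennis', 'sector']]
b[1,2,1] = 'paper'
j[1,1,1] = 'atmosphere'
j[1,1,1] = 'atmosphere'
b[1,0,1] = 'combination'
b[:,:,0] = [['highway', 'method', 'pie'], ['competition', 'mud', 'woman']]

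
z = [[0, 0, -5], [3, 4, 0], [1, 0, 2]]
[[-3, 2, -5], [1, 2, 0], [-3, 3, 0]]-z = [[-3, 2, 0], [-2, -2, 0], [-4, 3, -2]]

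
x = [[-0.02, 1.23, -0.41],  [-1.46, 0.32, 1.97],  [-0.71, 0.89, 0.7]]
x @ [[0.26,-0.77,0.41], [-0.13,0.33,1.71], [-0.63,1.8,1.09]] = [[0.09, -0.32, 1.65], [-1.66, 4.78, 2.1], [-0.74, 2.1, 1.99]]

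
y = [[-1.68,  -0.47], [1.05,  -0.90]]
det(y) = 2.01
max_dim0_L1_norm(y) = 2.73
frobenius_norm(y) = 2.23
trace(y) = -2.58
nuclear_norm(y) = 2.99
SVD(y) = [[-0.83, 0.55],[0.55, 0.83]] @ diag([1.9832348923438223, 1.011226661925993]) @ [[1.00, -0.05], [-0.05, -1.00]]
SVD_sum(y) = [[-1.65, 0.09],  [1.1, -0.06]] + [[-0.03, -0.56], [-0.05, -0.84]]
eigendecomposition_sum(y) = [[-0.84-0.14j, -0.24-0.52j], [(0.53+1.16j), (-0.45+0.72j)]] + [[(-0.84+0.14j), -0.24+0.52j], [(0.53-1.16j), (-0.45-0.72j)]]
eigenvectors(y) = [[(0.31-0.46j),0.31+0.46j], [-0.83+0.00j,-0.83-0.00j]]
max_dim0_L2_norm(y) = 1.98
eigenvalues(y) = [(-1.29+0.58j), (-1.29-0.58j)]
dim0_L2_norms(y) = [1.98, 1.02]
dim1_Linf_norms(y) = [1.68, 1.05]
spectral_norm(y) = 1.98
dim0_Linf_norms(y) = [1.68, 0.9]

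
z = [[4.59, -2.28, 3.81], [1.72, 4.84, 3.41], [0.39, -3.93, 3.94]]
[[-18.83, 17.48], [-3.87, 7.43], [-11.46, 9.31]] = z@[[-2.24, 2.17], [1.11, -0.44], [-1.58, 1.71]]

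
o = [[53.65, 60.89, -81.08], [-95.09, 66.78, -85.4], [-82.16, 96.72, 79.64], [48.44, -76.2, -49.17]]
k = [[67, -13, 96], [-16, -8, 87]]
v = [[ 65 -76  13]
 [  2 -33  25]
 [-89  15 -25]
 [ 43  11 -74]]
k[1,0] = -16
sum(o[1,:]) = -113.71000000000001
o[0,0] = 53.65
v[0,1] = -76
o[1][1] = 66.78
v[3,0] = 43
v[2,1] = 15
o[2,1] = 96.72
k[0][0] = 67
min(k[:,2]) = 87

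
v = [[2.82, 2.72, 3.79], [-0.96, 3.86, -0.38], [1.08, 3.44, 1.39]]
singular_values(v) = [6.8, 3.79, 0.27]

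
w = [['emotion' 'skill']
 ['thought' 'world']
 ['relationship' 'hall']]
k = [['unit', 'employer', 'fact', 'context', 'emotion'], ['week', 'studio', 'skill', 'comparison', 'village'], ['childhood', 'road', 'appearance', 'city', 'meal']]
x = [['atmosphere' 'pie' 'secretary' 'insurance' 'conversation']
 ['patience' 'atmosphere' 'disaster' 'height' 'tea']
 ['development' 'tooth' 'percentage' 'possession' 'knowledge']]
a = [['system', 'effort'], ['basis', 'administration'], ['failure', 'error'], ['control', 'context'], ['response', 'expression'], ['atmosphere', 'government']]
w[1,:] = ['thought', 'world']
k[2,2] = 'appearance'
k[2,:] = ['childhood', 'road', 'appearance', 'city', 'meal']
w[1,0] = 'thought'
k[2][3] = 'city'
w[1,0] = 'thought'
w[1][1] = 'world'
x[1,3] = 'height'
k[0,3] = 'context'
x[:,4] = ['conversation', 'tea', 'knowledge']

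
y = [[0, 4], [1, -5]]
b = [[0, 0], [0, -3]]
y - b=[[0, 4], [1, -2]]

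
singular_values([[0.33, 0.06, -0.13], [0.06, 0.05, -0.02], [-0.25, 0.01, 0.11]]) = [0.45, 0.06, 0.0]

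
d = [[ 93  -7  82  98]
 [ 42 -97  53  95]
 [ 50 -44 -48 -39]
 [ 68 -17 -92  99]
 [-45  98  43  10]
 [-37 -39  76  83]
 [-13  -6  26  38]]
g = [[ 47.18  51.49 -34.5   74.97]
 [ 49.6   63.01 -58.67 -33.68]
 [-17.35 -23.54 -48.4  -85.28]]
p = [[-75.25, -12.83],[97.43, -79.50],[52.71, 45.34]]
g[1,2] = -58.67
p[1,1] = -79.5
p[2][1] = 45.34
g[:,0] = [47.18, 49.6, -17.35]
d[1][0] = 42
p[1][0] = 97.43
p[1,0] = 97.43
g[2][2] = -48.4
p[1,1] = -79.5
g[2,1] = -23.54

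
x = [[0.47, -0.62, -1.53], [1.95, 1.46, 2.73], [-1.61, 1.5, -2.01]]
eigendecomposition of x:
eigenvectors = [[0.23+0.00j, -0.72+0.00j, -0.72-0.00j],[-0.54+0.00j, 0.30+0.42j, (0.3-0.42j)],[0.81+0.00j, (0.45+0.1j), (0.45-0.1j)]]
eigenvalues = [(-3.47+0j), (1.69+0.57j), (1.69-0.57j)]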